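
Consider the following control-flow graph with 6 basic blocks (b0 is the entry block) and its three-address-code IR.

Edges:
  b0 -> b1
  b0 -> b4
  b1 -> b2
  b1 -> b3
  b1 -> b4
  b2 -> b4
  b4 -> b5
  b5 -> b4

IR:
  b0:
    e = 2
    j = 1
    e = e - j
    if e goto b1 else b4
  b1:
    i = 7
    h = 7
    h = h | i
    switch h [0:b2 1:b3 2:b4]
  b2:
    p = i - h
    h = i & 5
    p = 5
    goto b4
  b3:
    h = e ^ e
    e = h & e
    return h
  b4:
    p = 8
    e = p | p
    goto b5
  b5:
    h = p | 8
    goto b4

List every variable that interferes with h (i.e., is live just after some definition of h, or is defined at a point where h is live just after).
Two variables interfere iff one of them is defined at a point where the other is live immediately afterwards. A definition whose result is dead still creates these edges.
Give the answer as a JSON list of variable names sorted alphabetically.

Answer: ["e", "i"]

Derivation:
Per-block:
  b0: {e,j} / ∅
  b1: {h,i} / ∅
  b2: {h,p} / {h,i}
  b3: {e,h} / {e}
  b4: {e,p} / ∅
  b5: {h} / {p}

Liveness:
  b0 li=∅ lo={e}
  b1 li={e} lo={e,h,i}
  b2 li={h,i} lo=∅
  b3 li={e} lo=∅
  b4 li=∅ lo={p}
  b5 li={p} lo=∅

Interfere edges:
  e: {h,i,j,p}
  h: {e,i}
  i: {e,h,p}
  j: {e}
  p: {e,i}

N(h) = ["e", "i"]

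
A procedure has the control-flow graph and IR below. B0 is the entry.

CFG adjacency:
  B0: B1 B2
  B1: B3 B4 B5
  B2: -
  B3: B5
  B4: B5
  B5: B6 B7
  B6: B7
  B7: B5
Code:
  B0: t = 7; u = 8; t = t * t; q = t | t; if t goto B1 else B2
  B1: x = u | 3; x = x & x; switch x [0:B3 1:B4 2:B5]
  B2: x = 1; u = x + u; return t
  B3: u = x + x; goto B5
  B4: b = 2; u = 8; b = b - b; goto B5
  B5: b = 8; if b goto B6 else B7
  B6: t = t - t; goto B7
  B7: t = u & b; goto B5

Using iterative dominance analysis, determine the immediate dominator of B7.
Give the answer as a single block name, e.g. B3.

idom tree: B1←B0 B2←B0 B3←B1 B4←B1 B5←B1 B6←B5 B7←B5
Dom∩ at merges:
  B5: preds {B1,B3,B4,B7}: {B0,B1} ∩ {B0,B1,B3} ∩ {B0,B1,B4} ∩ {B0,B1,B5,B7} = {B0,B1}; idom=B1
  B7: preds {B5,B6}: {B0,B1,B5} ∩ {B0,B1,B5,B6} = {B0,B1,B5}; idom=B5

idom(B7) = B5

Answer: B5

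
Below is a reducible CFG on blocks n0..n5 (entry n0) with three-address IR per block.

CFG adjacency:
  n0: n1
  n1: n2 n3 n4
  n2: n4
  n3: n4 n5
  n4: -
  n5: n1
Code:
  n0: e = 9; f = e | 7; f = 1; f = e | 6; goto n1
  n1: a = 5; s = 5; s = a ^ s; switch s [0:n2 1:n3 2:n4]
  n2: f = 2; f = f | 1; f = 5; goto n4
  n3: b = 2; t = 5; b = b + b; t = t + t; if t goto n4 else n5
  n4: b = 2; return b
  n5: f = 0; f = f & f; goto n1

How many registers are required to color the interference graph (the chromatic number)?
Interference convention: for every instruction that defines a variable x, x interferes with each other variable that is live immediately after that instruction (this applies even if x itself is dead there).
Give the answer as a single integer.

Answer: 2

Derivation:
Block summaries:
  n0: {e,f} / ∅
  n1: {a,s} / ∅
  n2: {f} / ∅
  n3: {b,t} / ∅
  n4: {b} / ∅
  n5: {f} / ∅

Live sets:
  live n0: ∅→∅
  live n1: ∅→∅
  live n2: ∅→∅
  live n3: ∅→∅
  live n4: ∅→∅
  live n5: ∅→∅

Interfere edges:
  a↔{s}
  b↔{t}
  e↔{f}
  f↔{e}
  s↔{a}
  t↔{b}

Colouring:
  clique {a,s} ⇒ need ≥ 2
  2-colouring: r0={a,b,e}  r1={f,s,t}
  χ = 2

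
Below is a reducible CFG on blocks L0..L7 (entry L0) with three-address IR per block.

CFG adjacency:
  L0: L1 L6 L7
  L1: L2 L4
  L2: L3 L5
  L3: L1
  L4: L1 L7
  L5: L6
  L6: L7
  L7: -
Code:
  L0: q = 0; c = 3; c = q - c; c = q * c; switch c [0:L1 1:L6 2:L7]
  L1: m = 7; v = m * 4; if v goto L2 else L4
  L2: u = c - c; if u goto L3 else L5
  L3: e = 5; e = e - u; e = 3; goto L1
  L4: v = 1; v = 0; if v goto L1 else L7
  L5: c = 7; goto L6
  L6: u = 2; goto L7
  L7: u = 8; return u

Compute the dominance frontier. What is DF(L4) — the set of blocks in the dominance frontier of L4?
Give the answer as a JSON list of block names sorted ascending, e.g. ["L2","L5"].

idom tree: L1←L0 L2←L1 L3←L2 L4←L1 L5←L2 L6←L0 L7←L0
Dom∩ at merges:
  L1: preds {L0,L3,L4}: {L0} ∩ {L0,L1,L2,L3} ∩ {L0,L1,L4} = {L0}; idom=L0
  L6: preds {L0,L5}: {L0} ∩ {L0,L1,L2,L5} = {L0}; idom=L0
  L7: preds {L0,L4,L6}: {L0} ∩ {L0,L1,L4} ∩ {L0,L6} = {L0}; idom=L0

DF walk-up:
  join L1 pred L0: · stop@L0
  join L1 pred L3: L3→L2→L1 stop@L0
  join L1 pred L4: L4→L1 stop@L0
  join L6 pred L0: · stop@L0
  join L6 pred L5: L5→L2→L1 stop@L0
  join L7 pred L0: · stop@L0
  join L7 pred L4: L4→L1 stop@L0
  join L7 pred L6: L6 stop@L0
  L0: DF=∅
  L1: DF={L1,L6,L7}
  L2: DF={L1,L6}
  L3: DF={L1}
  L4: DF={L1,L7}
  L5: DF={L6}
  L6: DF={L7}
  L7: DF=∅

DF(L4) = ["L1", "L7"]

Answer: ["L1", "L7"]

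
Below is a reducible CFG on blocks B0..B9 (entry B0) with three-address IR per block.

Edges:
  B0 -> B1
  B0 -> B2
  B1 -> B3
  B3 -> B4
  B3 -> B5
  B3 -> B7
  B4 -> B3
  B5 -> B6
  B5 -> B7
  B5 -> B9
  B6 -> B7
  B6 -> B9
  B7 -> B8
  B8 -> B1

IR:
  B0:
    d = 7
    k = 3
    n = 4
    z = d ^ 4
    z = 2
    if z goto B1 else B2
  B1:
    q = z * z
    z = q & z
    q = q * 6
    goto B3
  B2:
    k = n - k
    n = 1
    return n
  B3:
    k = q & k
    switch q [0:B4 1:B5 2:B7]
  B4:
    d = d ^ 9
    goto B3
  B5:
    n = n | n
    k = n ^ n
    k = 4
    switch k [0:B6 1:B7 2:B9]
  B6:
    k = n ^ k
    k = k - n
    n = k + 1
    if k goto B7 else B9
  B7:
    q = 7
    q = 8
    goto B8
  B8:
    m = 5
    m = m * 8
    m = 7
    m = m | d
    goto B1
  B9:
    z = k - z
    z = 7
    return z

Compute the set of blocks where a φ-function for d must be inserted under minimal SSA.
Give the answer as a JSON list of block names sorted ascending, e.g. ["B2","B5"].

idom tree: B1←B0 B2←B0 B3←B1 B4←B3 B5←B3 B6←B5 B7←B3 B8←B7 B9←B5
Dom at joins:
  B1: preds {B0,B8}: {B0} ∩ {B0,B1,B3,B7,B8} = {B0}; idom=B0
  B3: preds {B1,B4}: {B0,B1} ∩ {B0,B1,B3,B4} = {B0,B1}; idom=B1
  B7: preds {B3,B5,B6}: {B0,B1,B3} ∩ {B0,B1,B3,B5} ∩ {B0,B1,B3,B5,B6} = {B0,B1,B3}; idom=B3
  B9: preds {B5,B6}: {B0,B1,B3,B5} ∩ {B0,B1,B3,B5,B6} = {B0,B1,B3,B5}; idom=B5

Frontier:
  join B1 pred B0: · stop@B0
  join B1 pred B8: B8→B7→B3→B1 stop@B0
  join B3 pred B1: · stop@B1
  join B3 pred B4: B4→B3 stop@B1
  join B7 pred B3: · stop@B3
  join B7 pred B5: B5 stop@B3
  join B7 pred B6: B6→B5 stop@B3
  join B9 pred B5: · stop@B5
  join B9 pred B6: B6 stop@B5
  DF(B0)=∅
  DF(B1)={B1}
  DF(B2)=∅
  DF(B3)={B1,B3}
  DF(B4)={B3}
  DF(B5)={B7}
  DF(B6)={B7,B9}
  DF(B7)={B1}
  DF(B8)={B1}
  DF(B9)=∅

φ for d: defs {B0,B4}
  DF⁺ = {B1,B3}

Answer: ["B1", "B3"]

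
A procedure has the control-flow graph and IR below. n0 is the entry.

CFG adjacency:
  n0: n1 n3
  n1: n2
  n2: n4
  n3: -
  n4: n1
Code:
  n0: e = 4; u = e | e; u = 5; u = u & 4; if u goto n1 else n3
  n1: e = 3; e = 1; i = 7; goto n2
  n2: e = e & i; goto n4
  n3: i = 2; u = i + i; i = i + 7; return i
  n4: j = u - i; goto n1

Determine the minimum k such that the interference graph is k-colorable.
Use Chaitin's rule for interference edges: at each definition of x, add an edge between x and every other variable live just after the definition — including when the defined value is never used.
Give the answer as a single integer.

Per-block:
  n0: def={e,u} ue=∅
  n1: def={e,i} ue=∅
  n2: def={e} ue={e,i}
  n3: def={i,u} ue=∅
  n4: def={j} ue={i,u}

Live sets:
  n0: in=∅ out={u}
  n1: in={u} out={e,i,u}
  n2: in={e,i,u} out={i,u}
  n3: in=∅ out=∅
  n4: in={i,u} out={u}

Conflict graph:
  e↔{i,u}
  i↔{e,u}
  j↔{u}
  u↔{e,i,j}

Chromatic number:
  clique {e,i,u} ⇒ need ≥ 3
  3-colouring: R0={u}  R1={e,j}  R2={i}
  χ = 3

Answer: 3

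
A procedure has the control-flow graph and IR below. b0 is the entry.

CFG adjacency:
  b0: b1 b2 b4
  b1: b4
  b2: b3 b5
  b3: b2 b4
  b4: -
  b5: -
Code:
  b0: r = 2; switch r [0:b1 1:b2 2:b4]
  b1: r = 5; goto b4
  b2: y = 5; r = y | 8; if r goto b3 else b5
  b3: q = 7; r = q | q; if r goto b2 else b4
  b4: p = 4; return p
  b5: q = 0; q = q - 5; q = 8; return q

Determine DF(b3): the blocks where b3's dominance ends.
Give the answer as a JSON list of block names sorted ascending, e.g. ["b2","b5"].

Answer: ["b2", "b4"]

Derivation:
idom tree: b1←b0 b2←b0 b3←b2 b4←b0 b5←b2
Join-block Dom:
  b2: preds {b0,b3}: {b0} ∩ {b0,b2,b3} = {b0}; idom=b0
  b4: preds {b0,b1,b3}: {b0} ∩ {b0,b1} ∩ {b0,b2,b3} = {b0}; idom=b0

DF derivation:
  join b2 pred b0: · stop@b0
  join b2 pred b3: b3→b2 stop@b0
  join b4 pred b0: · stop@b0
  join b4 pred b1: b1 stop@b0
  join b4 pred b3: b3→b2 stop@b0
  DF(b0)=∅
  DF(b1)={b4}
  DF(b2)={b2,b4}
  DF(b3)={b2,b4}
  DF(b4)=∅
  DF(b5)=∅

DF(b3) = ["b2", "b4"]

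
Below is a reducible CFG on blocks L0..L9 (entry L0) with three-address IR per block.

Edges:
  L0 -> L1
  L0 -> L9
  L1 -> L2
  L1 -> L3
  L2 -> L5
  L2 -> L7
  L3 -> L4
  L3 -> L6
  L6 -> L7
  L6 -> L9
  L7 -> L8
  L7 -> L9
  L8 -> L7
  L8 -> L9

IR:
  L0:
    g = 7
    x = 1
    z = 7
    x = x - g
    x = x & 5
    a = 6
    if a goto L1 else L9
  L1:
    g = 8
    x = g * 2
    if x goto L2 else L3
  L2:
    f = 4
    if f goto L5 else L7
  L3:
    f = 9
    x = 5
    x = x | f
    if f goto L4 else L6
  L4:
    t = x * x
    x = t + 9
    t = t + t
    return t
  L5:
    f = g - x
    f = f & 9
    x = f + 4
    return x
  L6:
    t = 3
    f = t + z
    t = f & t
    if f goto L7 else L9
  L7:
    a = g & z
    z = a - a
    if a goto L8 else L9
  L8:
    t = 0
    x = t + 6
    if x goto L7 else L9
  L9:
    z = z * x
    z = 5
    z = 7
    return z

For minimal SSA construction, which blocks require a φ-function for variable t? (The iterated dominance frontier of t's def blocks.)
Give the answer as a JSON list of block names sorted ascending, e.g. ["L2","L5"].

idom tree: L1←L0 L2←L1 L3←L1 L4←L3 L5←L2 L6←L3 L7←L1 L8←L7 L9←L0
Dom∩ at merges:
  L7: preds {L2,L6,L8}: {L0,L1,L2} ∩ {L0,L1,L3,L6} ∩ {L0,L1,L7,L8} = {L0,L1}; idom=L1
  L9: preds {L0,L6,L7,L8}: {L0} ∩ {L0,L1,L3,L6} ∩ {L0,L1,L7} ∩ {L0,L1,L7,L8} = {L0}; idom=L0

Frontier:
  join L7 pred L2: L2 stop@L1
  join L7 pred L6: L6→L3 stop@L1
  join L7 pred L8: L8→L7 stop@L1
  join L9 pred L0: · stop@L0
  join L9 pred L6: L6→L3→L1 stop@L0
  join L9 pred L7: L7→L1 stop@L0
  join L9 pred L8: L8→L7→L1 stop@L0
  L0: DF=∅
  L1: DF={L9}
  L2: DF={L7}
  L3: DF={L7,L9}
  L4: DF=∅
  L5: DF=∅
  L6: DF={L7,L9}
  L7: DF={L7,L9}
  L8: DF={L7,L9}
  L9: DF=∅

φ for t: defs {L4,L6,L8}
  DF⁺ = {L7,L9}

Answer: ["L7", "L9"]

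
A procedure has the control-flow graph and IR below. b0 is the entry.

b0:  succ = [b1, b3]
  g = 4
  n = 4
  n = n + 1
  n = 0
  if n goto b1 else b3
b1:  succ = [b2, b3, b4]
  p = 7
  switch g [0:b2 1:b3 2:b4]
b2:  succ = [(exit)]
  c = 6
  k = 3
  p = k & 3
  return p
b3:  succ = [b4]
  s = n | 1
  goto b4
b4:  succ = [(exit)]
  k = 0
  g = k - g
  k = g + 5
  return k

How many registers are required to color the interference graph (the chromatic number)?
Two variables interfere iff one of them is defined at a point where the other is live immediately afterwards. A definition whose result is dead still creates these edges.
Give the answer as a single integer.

Block summaries:
  b0 def {g,n} use ∅
  b1 def {p} use {g}
  b2 def {c,k,p} use ∅
  b3 def {s} use {n}
  b4 def {g,k} use {g}

Backward fixpoint:
  live b0: ∅→{g,n}
  live b1: {g,n}→{g,n}
  live b2: ∅→∅
  live b3: {g,n}→{g}
  live b4: {g}→∅

Interference:
  c↔∅
  g↔{k,n,p,s}
  k↔{g}
  n↔{g,p}
  p↔{g,n}
  s↔{g}

Registers:
  lower bound: {g,n,p} mutually conflict ⇒ χ ≥ 3
  3-colouring: R0={c,g}  R1={k,n,s}  R2={p}
  χ = 3

Answer: 3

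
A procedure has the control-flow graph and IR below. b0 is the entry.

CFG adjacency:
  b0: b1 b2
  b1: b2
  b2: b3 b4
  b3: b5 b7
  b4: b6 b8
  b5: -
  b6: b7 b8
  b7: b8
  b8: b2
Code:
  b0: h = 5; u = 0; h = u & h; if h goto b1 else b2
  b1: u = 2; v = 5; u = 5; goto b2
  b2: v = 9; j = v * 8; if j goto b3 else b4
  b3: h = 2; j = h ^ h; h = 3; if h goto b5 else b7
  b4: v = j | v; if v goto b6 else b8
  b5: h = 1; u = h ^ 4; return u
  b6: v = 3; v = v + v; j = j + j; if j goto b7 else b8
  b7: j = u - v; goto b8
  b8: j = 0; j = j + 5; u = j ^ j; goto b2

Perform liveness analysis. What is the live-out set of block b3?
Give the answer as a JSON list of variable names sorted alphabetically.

def/use:
  b0: def={h,u} ue=∅
  b1: def={u,v} ue=∅
  b2: def={j,v} ue=∅
  b3: def={h,j} ue=∅
  b4: def={v} ue={j,v}
  b5: def={h,u} ue=∅
  b6: def={j,v} ue={j}
  b7: def={j} ue={u,v}
  b8: def={j,u} ue=∅

Liveness:
  b0: in=∅ out={u}
  b1: in=∅ out={u}
  b2: in={u} out={j,u,v}
  b3: in={u,v} out={u,v}
  b4: in={j,u,v} out={j,u}
  b5: in=∅ out=∅
  b6: in={j,u} out={u,v}
  b7: in={u,v} out=∅
  b8: in=∅ out={u}

live-out(b3) = ["u", "v"]

Answer: ["u", "v"]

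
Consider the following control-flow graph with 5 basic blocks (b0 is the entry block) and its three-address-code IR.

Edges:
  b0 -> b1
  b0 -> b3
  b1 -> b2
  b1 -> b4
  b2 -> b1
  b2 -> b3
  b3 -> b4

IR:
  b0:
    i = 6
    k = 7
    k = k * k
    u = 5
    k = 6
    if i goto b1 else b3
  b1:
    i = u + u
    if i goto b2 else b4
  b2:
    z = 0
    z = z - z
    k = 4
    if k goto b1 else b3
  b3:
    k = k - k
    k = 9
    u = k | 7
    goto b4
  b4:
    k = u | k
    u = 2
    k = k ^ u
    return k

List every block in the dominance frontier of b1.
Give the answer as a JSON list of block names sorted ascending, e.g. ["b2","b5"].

Answer: ["b1", "b3", "b4"]

Working:
idom tree: b1←b0 b2←b1 b3←b0 b4←b0
Join-block Dom:
  b1: preds {b0,b2}: {b0} ∩ {b0,b1,b2} = {b0}; idom=b0
  b3: preds {b0,b2}: {b0} ∩ {b0,b1,b2} = {b0}; idom=b0
  b4: preds {b1,b3}: {b0,b1} ∩ {b0,b3} = {b0}; idom=b0

DF walk-up:
  join b1 pred b0: · stop@b0
  join b1 pred b2: b2→b1 stop@b0
  join b3 pred b0: · stop@b0
  join b3 pred b2: b2→b1 stop@b0
  join b4 pred b1: b1 stop@b0
  join b4 pred b3: b3 stop@b0
  b0: DF=∅
  b1: DF={b1,b3,b4}
  b2: DF={b1,b3}
  b3: DF={b4}
  b4: DF=∅

DF(b1) = ["b1", "b3", "b4"]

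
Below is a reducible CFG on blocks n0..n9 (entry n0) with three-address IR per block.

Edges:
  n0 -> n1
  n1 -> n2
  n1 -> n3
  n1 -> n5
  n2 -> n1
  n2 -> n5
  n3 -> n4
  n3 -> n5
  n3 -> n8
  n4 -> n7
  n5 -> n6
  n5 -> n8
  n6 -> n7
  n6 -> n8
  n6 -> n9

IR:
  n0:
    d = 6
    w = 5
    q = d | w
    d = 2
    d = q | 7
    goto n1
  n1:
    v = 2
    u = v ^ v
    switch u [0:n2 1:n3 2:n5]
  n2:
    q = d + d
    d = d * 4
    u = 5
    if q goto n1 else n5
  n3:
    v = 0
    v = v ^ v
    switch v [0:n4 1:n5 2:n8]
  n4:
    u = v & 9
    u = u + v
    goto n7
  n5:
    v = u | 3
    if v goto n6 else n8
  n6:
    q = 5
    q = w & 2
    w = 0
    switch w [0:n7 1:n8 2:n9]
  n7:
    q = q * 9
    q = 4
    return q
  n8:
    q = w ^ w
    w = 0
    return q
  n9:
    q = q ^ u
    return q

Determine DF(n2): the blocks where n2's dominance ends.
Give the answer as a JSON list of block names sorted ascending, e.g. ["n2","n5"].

idom tree: n1←n0 n2←n1 n3←n1 n4←n3 n5←n1 n6←n5 n7←n1 n8←n1 n9←n6
Dom at joins:
  n1: preds {n0,n2}: {n0} ∩ {n0,n1,n2} = {n0}; idom=n0
  n5: preds {n1,n2,n3}: {n0,n1} ∩ {n0,n1,n2} ∩ {n0,n1,n3} = {n0,n1}; idom=n1
  n7: preds {n4,n6}: {n0,n1,n3,n4} ∩ {n0,n1,n5,n6} = {n0,n1}; idom=n1
  n8: preds {n3,n5,n6}: {n0,n1,n3} ∩ {n0,n1,n5} ∩ {n0,n1,n5,n6} = {n0,n1}; idom=n1

Frontier:
  join n1 pred n0: · stop@n0
  join n1 pred n2: n2→n1 stop@n0
  join n5 pred n1: · stop@n1
  join n5 pred n2: n2 stop@n1
  join n5 pred n3: n3 stop@n1
  join n7 pred n4: n4→n3 stop@n1
  join n7 pred n6: n6→n5 stop@n1
  join n8 pred n3: n3 stop@n1
  join n8 pred n5: n5 stop@n1
  join n8 pred n6: n6→n5 stop@n1
  DF(n0)=∅
  DF(n1)={n1}
  DF(n2)={n1,n5}
  DF(n3)={n5,n7,n8}
  DF(n4)={n7}
  DF(n5)={n7,n8}
  DF(n6)={n7,n8}
  DF(n7)=∅
  DF(n8)=∅
  DF(n9)=∅

DF(n2) = ["n1", "n5"]

Answer: ["n1", "n5"]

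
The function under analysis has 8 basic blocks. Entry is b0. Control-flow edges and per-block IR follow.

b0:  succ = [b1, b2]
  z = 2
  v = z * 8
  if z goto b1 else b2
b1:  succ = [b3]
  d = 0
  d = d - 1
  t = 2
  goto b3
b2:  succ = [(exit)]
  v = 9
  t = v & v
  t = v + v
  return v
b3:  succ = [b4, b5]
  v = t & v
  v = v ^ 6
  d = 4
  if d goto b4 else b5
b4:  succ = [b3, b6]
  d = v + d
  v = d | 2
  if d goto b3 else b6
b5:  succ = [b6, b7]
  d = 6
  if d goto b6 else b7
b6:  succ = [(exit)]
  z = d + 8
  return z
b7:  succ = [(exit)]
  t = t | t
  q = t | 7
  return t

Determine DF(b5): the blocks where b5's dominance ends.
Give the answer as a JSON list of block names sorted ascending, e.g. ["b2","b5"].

idom tree: b1←b0 b2←b0 b3←b1 b4←b3 b5←b3 b6←b3 b7←b5
Dom∩ at merges:
  b3: preds {b1,b4}: {b0,b1} ∩ {b0,b1,b3,b4} = {b0,b1}; idom=b1
  b6: preds {b4,b5}: {b0,b1,b3,b4} ∩ {b0,b1,b3,b5} = {b0,b1,b3}; idom=b3

DF walk-up:
  join b3 pred b1: · stop@b1
  join b3 pred b4: b4→b3 stop@b1
  join b6 pred b4: b4 stop@b3
  join b6 pred b5: b5 stop@b3
  b0: DF=∅
  b1: DF=∅
  b2: DF=∅
  b3: DF={b3}
  b4: DF={b3,b6}
  b5: DF={b6}
  b6: DF=∅
  b7: DF=∅

DF(b5) = ["b6"]

Answer: ["b6"]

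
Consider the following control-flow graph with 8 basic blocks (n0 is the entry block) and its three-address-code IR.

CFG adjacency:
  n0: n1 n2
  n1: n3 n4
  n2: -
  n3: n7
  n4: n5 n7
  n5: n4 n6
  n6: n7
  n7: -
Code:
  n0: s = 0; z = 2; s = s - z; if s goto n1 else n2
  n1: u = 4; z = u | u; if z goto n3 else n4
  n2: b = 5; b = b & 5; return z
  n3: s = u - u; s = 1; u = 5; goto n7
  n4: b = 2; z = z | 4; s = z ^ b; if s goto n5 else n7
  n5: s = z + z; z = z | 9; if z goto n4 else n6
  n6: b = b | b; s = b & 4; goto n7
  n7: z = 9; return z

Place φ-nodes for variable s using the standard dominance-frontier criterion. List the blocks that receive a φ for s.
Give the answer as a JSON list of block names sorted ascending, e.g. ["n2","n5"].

Answer: ["n4", "n7"]

Analysis:
idom tree: n1←n0 n2←n0 n3←n1 n4←n1 n5←n4 n6←n5 n7←n1
Dom at joins:
  n4: preds {n1,n5}: {n0,n1} ∩ {n0,n1,n4,n5} = {n0,n1}; idom=n1
  n7: preds {n3,n4,n6}: {n0,n1,n3} ∩ {n0,n1,n4} ∩ {n0,n1,n4,n5,n6} = {n0,n1}; idom=n1

DF derivation:
  join n4 pred n1: · stop@n1
  join n4 pred n5: n5→n4 stop@n1
  join n7 pred n3: n3 stop@n1
  join n7 pred n4: n4 stop@n1
  join n7 pred n6: n6→n5→n4 stop@n1
  n0: DF=∅
  n1: DF=∅
  n2: DF=∅
  n3: DF={n7}
  n4: DF={n4,n7}
  n5: DF={n4,n7}
  n6: DF={n7}
  n7: DF=∅

φ for s: defs {n0,n3,n4,n5,n6}
  DF⁺ = {n4,n7}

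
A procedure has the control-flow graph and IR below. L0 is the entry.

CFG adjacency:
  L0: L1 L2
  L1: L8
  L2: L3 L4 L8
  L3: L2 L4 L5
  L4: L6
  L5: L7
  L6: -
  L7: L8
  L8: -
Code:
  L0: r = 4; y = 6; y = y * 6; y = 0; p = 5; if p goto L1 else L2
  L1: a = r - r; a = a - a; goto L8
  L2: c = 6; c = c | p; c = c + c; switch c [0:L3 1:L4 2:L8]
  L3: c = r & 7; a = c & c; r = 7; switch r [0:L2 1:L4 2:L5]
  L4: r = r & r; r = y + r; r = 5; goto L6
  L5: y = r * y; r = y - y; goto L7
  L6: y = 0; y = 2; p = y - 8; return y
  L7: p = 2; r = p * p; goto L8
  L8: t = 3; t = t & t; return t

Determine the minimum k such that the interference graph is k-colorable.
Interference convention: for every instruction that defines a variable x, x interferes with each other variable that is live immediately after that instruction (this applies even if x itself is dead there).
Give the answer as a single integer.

Per-block:
  L0: {p,r,y} / ∅
  L1: {a} / {r}
  L2: {c} / {p}
  L3: {a,c,r} / {r}
  L4: {r} / {r,y}
  L5: {r,y} / {r,y}
  L6: {p,y} / ∅
  L7: {p,r} / ∅
  L8: {t} / ∅

Backward fixpoint:
  live L0: ∅→{p,r,y}
  live L1: {r}→∅
  live L2: {p,r,y}→{p,r,y}
  live L3: {p,r,y}→{p,r,y}
  live L4: {r,y}→∅
  live L5: {r,y}→∅
  live L6: ∅→∅
  live L7: ∅→∅
  live L8: ∅→∅

Conflict graph:
  a↔{p,y}
  c↔{p,r,y}
  p↔{a,c,r,y}
  r↔{c,p,y}
  t↔∅
  y↔{a,c,p,r}

Colouring:
  {c,p,r,y} pairwise interfere (4-clique) ⇒ χ ≥ 4
  4-colouring: r0={p,t}  r1={y}  r2={a,c}  r3={r}
  χ = 4

Answer: 4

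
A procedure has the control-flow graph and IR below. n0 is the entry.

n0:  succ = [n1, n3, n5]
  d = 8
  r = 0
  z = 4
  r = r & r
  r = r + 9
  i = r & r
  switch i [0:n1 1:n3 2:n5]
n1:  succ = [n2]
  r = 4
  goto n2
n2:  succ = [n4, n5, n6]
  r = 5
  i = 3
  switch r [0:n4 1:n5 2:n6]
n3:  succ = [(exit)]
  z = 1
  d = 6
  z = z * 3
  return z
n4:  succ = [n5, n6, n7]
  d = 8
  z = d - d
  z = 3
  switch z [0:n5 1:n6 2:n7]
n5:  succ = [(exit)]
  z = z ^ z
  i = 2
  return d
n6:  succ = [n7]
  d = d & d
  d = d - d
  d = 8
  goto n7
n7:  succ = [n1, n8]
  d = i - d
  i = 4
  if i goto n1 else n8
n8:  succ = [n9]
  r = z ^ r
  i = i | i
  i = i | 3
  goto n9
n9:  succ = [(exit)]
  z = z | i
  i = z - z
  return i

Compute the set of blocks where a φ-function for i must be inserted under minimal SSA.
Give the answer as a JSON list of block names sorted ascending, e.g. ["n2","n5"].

Answer: ["n1", "n5"]

Derivation:
idom tree: n1←n0 n2←n1 n3←n0 n4←n2 n5←n0 n6←n2 n7←n2 n8←n7 n9←n8
Dom∩ at merges:
  n1: preds {n0,n7}: {n0} ∩ {n0,n1,n2,n7} = {n0}; idom=n0
  n5: preds {n0,n2,n4}: {n0} ∩ {n0,n1,n2} ∩ {n0,n1,n2,n4} = {n0}; idom=n0
  n6: preds {n2,n4}: {n0,n1,n2} ∩ {n0,n1,n2,n4} = {n0,n1,n2}; idom=n2
  n7: preds {n4,n6}: {n0,n1,n2,n4} ∩ {n0,n1,n2,n6} = {n0,n1,n2}; idom=n2

DF walk-up:
  join n1 pred n0: · stop@n0
  join n1 pred n7: n7→n2→n1 stop@n0
  join n5 pred n0: · stop@n0
  join n5 pred n2: n2→n1 stop@n0
  join n5 pred n4: n4→n2→n1 stop@n0
  join n6 pred n2: · stop@n2
  join n6 pred n4: n4 stop@n2
  join n7 pred n4: n4 stop@n2
  join n7 pred n6: n6 stop@n2
  n0 → ∅
  n1 → {n1,n5}
  n2 → {n1,n5}
  n3 → ∅
  n4 → {n5,n6,n7}
  n5 → ∅
  n6 → {n7}
  n7 → {n1}
  n8 → ∅
  n9 → ∅

φ for i: defs {n0,n2,n5,n7,n8,n9}
  DF⁺ = {n1,n5}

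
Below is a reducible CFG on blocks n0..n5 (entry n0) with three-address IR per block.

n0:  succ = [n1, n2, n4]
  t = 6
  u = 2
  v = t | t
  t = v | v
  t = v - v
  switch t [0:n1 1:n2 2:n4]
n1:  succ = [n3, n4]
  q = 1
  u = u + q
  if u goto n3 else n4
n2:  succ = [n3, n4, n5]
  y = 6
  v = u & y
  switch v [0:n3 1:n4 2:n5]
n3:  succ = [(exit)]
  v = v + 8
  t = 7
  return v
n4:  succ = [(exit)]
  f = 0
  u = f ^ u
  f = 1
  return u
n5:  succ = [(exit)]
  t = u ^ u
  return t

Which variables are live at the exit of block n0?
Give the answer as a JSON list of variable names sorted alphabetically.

Answer: ["u", "v"]

Analysis:
Block summaries:
  n0: {t,u,v} / ∅
  n1: {q,u} / {u}
  n2: {v,y} / {u}
  n3: {t,v} / {v}
  n4: {f,u} / {u}
  n5: {t} / {u}

Live sets:
  n0 li=∅ lo={u,v}
  n1 li={u,v} lo={u,v}
  n2 li={u} lo={u,v}
  n3 li={v} lo=∅
  n4 li={u} lo=∅
  n5 li={u} lo=∅

live-out(n0) = ["u", "v"]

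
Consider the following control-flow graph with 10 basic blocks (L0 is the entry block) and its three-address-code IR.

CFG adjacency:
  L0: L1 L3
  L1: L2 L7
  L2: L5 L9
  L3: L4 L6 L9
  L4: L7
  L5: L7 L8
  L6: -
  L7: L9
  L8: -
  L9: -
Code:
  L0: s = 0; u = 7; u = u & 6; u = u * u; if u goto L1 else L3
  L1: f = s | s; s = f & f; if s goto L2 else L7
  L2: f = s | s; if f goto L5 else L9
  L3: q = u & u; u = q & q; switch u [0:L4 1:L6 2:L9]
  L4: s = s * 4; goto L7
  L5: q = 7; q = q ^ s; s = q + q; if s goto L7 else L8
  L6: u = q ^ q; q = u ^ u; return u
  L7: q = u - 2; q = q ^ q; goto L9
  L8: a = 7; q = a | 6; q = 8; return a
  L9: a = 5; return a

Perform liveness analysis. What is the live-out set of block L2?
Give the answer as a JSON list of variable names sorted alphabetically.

def/use:
  L0: {s,u} / ∅
  L1: {f,s} / {s}
  L2: {f} / {s}
  L3: {q,u} / {u}
  L4: {s} / {s}
  L5: {q,s} / {s}
  L6: {q,u} / {q}
  L7: {q} / {u}
  L8: {a,q} / ∅
  L9: {a} / ∅

Backward fixpoint:
  L0: in=∅ out={s,u}
  L1: in={s,u} out={s,u}
  L2: in={s,u} out={s,u}
  L3: in={s,u} out={q,s,u}
  L4: in={s,u} out={u}
  L5: in={s,u} out={u}
  L6: in={q} out=∅
  L7: in={u} out=∅
  L8: in=∅ out=∅
  L9: in=∅ out=∅

live-out(L2) = ["s", "u"]

Answer: ["s", "u"]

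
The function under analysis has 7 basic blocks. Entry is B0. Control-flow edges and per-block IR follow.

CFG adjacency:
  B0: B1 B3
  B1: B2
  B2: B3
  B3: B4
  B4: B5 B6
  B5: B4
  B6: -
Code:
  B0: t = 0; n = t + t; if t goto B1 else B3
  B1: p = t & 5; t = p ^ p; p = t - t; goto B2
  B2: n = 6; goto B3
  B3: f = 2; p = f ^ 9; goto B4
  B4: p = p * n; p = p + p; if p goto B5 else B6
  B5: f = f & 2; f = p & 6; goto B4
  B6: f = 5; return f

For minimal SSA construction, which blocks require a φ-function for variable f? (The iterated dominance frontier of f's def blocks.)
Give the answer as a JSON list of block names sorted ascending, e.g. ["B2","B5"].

Answer: ["B4"]

Analysis:
idom tree: B1←B0 B2←B1 B3←B0 B4←B3 B5←B4 B6←B4
Join-block Dom:
  B3: preds {B0,B2}: {B0} ∩ {B0,B1,B2} = {B0}; idom=B0
  B4: preds {B3,B5}: {B0,B3} ∩ {B0,B3,B4,B5} = {B0,B3}; idom=B3

DF derivation:
  join B3 pred B0: · stop@B0
  join B3 pred B2: B2→B1 stop@B0
  join B4 pred B3: · stop@B3
  join B4 pred B5: B5→B4 stop@B3
  B0 → ∅
  B1 → {B3}
  B2 → {B3}
  B3 → ∅
  B4 → {B4}
  B5 → {B4}
  B6 → ∅

φ for f: defs {B3,B5,B6}
  DF⁺ = {B4}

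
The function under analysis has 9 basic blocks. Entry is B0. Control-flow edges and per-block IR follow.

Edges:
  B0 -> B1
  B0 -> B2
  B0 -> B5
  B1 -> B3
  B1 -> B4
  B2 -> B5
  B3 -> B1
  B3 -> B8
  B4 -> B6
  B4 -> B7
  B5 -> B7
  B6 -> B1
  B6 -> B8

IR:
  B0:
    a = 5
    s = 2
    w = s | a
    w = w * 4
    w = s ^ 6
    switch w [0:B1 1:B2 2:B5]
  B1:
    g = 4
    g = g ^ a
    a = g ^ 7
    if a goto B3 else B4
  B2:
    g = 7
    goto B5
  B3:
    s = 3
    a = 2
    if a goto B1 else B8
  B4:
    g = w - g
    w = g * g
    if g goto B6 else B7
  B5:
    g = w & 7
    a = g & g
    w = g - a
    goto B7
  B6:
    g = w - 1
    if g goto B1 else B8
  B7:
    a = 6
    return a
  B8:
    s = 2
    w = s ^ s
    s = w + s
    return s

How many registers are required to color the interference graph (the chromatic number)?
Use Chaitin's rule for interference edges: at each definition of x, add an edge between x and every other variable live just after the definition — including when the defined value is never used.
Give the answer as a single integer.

def/use:
  B0 def {a,s,w} use ∅
  B1 def {a,g} use {a}
  B2 def {g} use ∅
  B3 def {a,s} use ∅
  B4 def {g,w} use {g,w}
  B5 def {a,g,w} use {w}
  B6 def {g} use {w}
  B7 def {a} use ∅
  B8 def {s,w} use ∅

Backward fixpoint:
  B0 li=∅ lo={a,w}
  B1 li={a,w} lo={a,g,w}
  B2 li={w} lo={w}
  B3 li={w} lo={a,w}
  B4 li={a,g,w} lo={a,w}
  B5 li={w} lo=∅
  B6 li={a,w} lo={a,w}
  B7 li=∅ lo=∅
  B8 li=∅ lo=∅

Conflict graph:
  a: {g,s,w}
  g: {a,w}
  s: {a,w}
  w: {a,g,s}

Registers:
  clique {a,g,w} ⇒ need ≥ 3
  assign a→r0 g→r2 s→r2 w→r1 — no edge inside a register ⇒ χ ≤ 3
  χ = 3

Answer: 3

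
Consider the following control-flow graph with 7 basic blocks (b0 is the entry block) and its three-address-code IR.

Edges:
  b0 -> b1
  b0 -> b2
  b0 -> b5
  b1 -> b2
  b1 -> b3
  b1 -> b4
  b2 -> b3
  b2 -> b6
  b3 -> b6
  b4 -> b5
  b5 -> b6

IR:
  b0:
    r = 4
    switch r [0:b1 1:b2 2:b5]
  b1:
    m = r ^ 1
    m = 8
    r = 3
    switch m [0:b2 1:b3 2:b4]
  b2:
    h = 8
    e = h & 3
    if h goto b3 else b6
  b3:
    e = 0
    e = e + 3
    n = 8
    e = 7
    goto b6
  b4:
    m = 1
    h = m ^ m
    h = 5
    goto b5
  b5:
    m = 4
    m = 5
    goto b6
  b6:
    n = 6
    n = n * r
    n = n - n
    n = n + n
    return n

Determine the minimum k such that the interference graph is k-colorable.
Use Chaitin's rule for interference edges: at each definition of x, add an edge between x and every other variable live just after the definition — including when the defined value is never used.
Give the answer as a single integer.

Per-block:
  b0 def {r} use ∅
  b1 def {m,r} use {r}
  b2 def {e,h} use ∅
  b3 def {e,n} use ∅
  b4 def {h,m} use ∅
  b5 def {m} use ∅
  b6 def {n} use {r}

Live sets:
  b0 li=∅ lo={r}
  b1 li={r} lo={r}
  b2 li={r} lo={r}
  b3 li={r} lo={r}
  b4 li={r} lo={r}
  b5 li={r} lo={r}
  b6 li={r} lo=∅

Interference:
  e↔{h,r}
  h↔{e,r}
  m↔{r}
  n↔{r}
  r↔{e,h,m,n}

Colouring:
  {e,h,r} pairwise interfere (3-clique) ⇒ χ ≥ 3
  assign e→R1 h→R2 m→R1 n→R1 r→R0 — no edge inside a register ⇒ χ ≤ 3
  χ = 3

Answer: 3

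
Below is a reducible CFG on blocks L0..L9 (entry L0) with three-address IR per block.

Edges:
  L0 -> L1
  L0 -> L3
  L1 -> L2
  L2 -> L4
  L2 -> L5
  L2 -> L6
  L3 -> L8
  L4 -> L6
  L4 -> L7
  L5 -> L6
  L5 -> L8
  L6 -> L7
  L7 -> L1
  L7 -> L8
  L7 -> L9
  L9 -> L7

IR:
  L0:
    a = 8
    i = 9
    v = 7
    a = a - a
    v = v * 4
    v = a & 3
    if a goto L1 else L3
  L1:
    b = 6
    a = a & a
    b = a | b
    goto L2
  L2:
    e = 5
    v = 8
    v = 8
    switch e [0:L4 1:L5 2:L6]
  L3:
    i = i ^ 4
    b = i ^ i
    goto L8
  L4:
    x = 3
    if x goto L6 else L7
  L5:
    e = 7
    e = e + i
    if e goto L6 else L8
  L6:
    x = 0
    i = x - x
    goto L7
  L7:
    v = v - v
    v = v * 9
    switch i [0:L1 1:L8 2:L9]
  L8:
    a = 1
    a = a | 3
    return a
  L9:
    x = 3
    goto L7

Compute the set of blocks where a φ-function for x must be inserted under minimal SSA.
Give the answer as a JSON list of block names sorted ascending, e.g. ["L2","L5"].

Answer: ["L1", "L6", "L7", "L8"]

Analysis:
idom tree: L1←L0 L2←L1 L3←L0 L4←L2 L5←L2 L6←L2 L7←L2 L8←L0 L9←L7
Dom at joins:
  L1: preds {L0,L7}: {L0} ∩ {L0,L1,L2,L7} = {L0}; idom=L0
  L6: preds {L2,L4,L5}: {L0,L1,L2} ∩ {L0,L1,L2,L4} ∩ {L0,L1,L2,L5} = {L0,L1,L2}; idom=L2
  L7: preds {L4,L6,L9}: {L0,L1,L2,L4} ∩ {L0,L1,L2,L6} ∩ {L0,L1,L2,L7,L9} = {L0,L1,L2}; idom=L2
  L8: preds {L3,L5,L7}: {L0,L3} ∩ {L0,L1,L2,L5} ∩ {L0,L1,L2,L7} = {L0}; idom=L0

DF walk-up:
  L1←L0: walk · to L0
  L1←L7: walk L7→L2→L1 to L0
  L6←L2: walk · to L2
  L6←L4: walk L4 to L2
  L6←L5: walk L5 to L2
  L7←L4: walk L4 to L2
  L7←L6: walk L6 to L2
  L7←L9: walk L9→L7 to L2
  L8←L3: walk L3 to L0
  L8←L5: walk L5→L2→L1 to L0
  L8←L7: walk L7→L2→L1 to L0
  DF(L0)=∅
  DF(L1)={L1,L8}
  DF(L2)={L1,L8}
  DF(L3)={L8}
  DF(L4)={L6,L7}
  DF(L5)={L6,L8}
  DF(L6)={L7}
  DF(L7)={L1,L7,L8}
  DF(L8)=∅
  DF(L9)={L7}

φ for x: defs {L4,L6,L9}
  DF⁺ = {L1,L6,L7,L8}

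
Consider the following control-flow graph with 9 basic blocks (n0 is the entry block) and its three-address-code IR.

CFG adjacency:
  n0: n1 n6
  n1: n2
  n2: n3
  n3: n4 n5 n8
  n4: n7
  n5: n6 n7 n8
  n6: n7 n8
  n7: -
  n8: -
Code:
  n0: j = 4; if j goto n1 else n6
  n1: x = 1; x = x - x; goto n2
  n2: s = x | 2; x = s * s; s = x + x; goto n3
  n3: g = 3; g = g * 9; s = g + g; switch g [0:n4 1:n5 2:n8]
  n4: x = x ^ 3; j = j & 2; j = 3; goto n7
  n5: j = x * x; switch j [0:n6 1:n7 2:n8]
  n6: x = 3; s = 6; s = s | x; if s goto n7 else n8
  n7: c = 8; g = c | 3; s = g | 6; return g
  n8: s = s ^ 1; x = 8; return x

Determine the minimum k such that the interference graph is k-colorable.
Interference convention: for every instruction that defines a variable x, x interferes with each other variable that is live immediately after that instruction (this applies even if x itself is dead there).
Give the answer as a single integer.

Block summaries:
  n0: def={j} ue=∅
  n1: def={x} ue=∅
  n2: def={s,x} ue={x}
  n3: def={g,s} ue=∅
  n4: def={j,x} ue={j,x}
  n5: def={j} ue={x}
  n6: def={s,x} ue=∅
  n7: def={c,g,s} ue=∅
  n8: def={s,x} ue={s}

Backward fixpoint:
  live n0: ∅→{j}
  live n1: {j}→{j,x}
  live n2: {j,x}→{j,x}
  live n3: {j,x}→{j,s,x}
  live n4: {j,x}→∅
  live n5: {s,x}→{s}
  live n6: ∅→{s}
  live n7: ∅→∅
  live n8: {s}→∅

Conflict graph:
  c — ∅
  g — {j,s,x}
  j — {g,s,x}
  s — {g,j,x}
  x — {g,j,s}

Chromatic number:
  lower bound: {g,j,s,x} mutually conflict ⇒ χ ≥ 4
  assign c→c0 g→c0 j→c1 s→c2 x→c3 — no edge inside a register ⇒ χ ≤ 4
  χ = 4

Answer: 4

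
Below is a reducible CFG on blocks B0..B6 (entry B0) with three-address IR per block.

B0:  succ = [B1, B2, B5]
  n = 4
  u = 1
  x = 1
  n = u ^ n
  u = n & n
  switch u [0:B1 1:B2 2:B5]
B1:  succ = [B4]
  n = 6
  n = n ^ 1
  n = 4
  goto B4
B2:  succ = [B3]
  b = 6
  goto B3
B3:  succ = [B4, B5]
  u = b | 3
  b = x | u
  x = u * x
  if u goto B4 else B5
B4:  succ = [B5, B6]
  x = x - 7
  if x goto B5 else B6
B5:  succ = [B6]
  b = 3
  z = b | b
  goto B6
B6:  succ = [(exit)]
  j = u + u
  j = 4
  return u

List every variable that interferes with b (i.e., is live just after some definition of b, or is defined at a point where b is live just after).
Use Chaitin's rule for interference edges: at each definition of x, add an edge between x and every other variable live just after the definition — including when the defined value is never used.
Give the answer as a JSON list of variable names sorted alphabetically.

def/use:
  B0: {n,u,x} / ∅
  B1: {n} / ∅
  B2: {b} / ∅
  B3: {b,u,x} / {b,x}
  B4: {x} / {x}
  B5: {b,z} / ∅
  B6: {j} / {u}

Live sets:
  B0: in=∅ out={u,x}
  B1: in={u,x} out={u,x}
  B2: in={x} out={b,x}
  B3: in={b,x} out={u,x}
  B4: in={u,x} out={u}
  B5: in={u} out={u}
  B6: in={u} out=∅

Interfere edges:
  b: {u,x}
  j: {u}
  n: {u,x}
  u: {b,j,n,x,z}
  x: {b,n,u}
  z: {u}

N(b) = ["u", "x"]

Answer: ["u", "x"]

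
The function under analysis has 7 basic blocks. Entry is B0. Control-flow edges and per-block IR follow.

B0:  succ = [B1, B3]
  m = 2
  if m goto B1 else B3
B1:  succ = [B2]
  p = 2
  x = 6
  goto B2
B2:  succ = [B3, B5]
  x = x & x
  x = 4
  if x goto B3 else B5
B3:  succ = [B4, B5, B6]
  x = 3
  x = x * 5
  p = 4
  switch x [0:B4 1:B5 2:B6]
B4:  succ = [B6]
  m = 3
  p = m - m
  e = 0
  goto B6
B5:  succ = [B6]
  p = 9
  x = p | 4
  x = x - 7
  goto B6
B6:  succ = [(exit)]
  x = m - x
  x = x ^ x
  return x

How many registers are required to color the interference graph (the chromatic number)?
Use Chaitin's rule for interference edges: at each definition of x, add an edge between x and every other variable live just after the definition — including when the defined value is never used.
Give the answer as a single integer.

Per-block:
  B0: {m} / ∅
  B1: {p,x} / ∅
  B2: {x} / {x}
  B3: {p,x} / ∅
  B4: {e,m,p} / ∅
  B5: {p,x} / ∅
  B6: {x} / {m,x}

Live sets:
  B0 li=∅ lo={m}
  B1 li={m} lo={m,x}
  B2 li={m,x} lo={m}
  B3 li={m} lo={m,x}
  B4 li={x} lo={m,x}
  B5 li={m} lo={m,x}
  B6 li={m,x} lo=∅

Conflict graph:
  e↔{m,x}
  m↔{e,p,x}
  p↔{m,x}
  x↔{e,m,p}

Chromatic number:
  {e,m,x} pairwise interfere (3-clique) ⇒ χ ≥ 3
  3-colouring: r0={m}  r1={x}  r2={e,p}
  χ = 3

Answer: 3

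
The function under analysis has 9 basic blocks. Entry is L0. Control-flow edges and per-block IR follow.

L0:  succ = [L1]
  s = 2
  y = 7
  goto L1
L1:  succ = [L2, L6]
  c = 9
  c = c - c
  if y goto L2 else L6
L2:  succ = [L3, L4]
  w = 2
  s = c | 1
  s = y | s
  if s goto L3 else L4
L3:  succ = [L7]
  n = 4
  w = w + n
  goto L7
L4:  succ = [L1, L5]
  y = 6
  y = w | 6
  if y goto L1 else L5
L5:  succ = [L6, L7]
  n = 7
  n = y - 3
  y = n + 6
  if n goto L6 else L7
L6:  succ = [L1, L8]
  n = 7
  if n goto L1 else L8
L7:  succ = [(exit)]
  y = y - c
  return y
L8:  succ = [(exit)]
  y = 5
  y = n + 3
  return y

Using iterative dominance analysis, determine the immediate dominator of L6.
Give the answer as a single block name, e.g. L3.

Answer: L1

Derivation:
idom tree: L1←L0 L2←L1 L3←L2 L4←L2 L5←L4 L6←L1 L7←L2 L8←L6
Dom∩ at merges:
  L1: preds {L0,L4,L6}: {L0} ∩ {L0,L1,L2,L4} ∩ {L0,L1,L6} = {L0}; idom=L0
  L6: preds {L1,L5}: {L0,L1} ∩ {L0,L1,L2,L4,L5} = {L0,L1}; idom=L1
  L7: preds {L3,L5}: {L0,L1,L2,L3} ∩ {L0,L1,L2,L4,L5} = {L0,L1,L2}; idom=L2

idom(L6) = L1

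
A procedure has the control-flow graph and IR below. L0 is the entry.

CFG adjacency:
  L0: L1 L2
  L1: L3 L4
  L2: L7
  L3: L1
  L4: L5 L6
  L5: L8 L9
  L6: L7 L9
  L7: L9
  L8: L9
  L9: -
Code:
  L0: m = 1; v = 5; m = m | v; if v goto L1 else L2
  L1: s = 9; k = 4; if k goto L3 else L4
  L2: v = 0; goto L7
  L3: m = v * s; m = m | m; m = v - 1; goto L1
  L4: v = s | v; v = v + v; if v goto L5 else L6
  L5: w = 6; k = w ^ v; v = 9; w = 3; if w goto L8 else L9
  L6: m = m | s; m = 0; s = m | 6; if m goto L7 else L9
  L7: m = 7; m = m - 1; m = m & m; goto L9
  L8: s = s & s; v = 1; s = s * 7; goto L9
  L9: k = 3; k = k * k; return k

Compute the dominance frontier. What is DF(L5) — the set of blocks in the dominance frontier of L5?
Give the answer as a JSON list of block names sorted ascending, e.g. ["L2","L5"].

Answer: ["L9"]

Analysis:
idom tree: L1←L0 L2←L0 L3←L1 L4←L1 L5←L4 L6←L4 L7←L0 L8←L5 L9←L0
Dom at joins:
  L1: preds {L0,L3}: {L0} ∩ {L0,L1,L3} = {L0}; idom=L0
  L7: preds {L2,L6}: {L0,L2} ∩ {L0,L1,L4,L6} = {L0}; idom=L0
  L9: preds {L5,L6,L7,L8}: {L0,L1,L4,L5} ∩ {L0,L1,L4,L6} ∩ {L0,L7} ∩ {L0,L1,L4,L5,L8} = {L0}; idom=L0

DF walk-up:
  L1←L0: walk · to L0
  L1←L3: walk L3→L1 to L0
  L7←L2: walk L2 to L0
  L7←L6: walk L6→L4→L1 to L0
  L9←L5: walk L5→L4→L1 to L0
  L9←L6: walk L6→L4→L1 to L0
  L9←L7: walk L7 to L0
  L9←L8: walk L8→L5→L4→L1 to L0
  L0: DF=∅
  L1: DF={L1,L7,L9}
  L2: DF={L7}
  L3: DF={L1}
  L4: DF={L7,L9}
  L5: DF={L9}
  L6: DF={L7,L9}
  L7: DF={L9}
  L8: DF={L9}
  L9: DF=∅

DF(L5) = ["L9"]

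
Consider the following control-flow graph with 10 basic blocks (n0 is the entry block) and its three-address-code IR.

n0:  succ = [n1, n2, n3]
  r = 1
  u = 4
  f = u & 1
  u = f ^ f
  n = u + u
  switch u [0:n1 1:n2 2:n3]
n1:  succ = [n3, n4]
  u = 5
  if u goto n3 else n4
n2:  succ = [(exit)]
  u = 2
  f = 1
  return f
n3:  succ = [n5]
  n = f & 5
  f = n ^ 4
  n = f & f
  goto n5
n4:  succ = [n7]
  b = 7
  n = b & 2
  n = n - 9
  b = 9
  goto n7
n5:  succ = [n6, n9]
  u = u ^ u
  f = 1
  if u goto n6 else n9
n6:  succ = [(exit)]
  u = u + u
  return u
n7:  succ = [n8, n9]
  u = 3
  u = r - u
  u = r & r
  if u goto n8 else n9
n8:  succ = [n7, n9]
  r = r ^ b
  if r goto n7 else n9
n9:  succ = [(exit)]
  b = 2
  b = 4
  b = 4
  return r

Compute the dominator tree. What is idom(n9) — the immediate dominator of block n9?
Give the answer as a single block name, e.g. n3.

Answer: n0

Derivation:
idom tree: n1←n0 n2←n0 n3←n0 n4←n1 n5←n3 n6←n5 n7←n4 n8←n7 n9←n0
Dom at joins:
  n3: preds {n0,n1}: {n0} ∩ {n0,n1} = {n0}; idom=n0
  n7: preds {n4,n8}: {n0,n1,n4} ∩ {n0,n1,n4,n7,n8} = {n0,n1,n4}; idom=n4
  n9: preds {n5,n7,n8}: {n0,n3,n5} ∩ {n0,n1,n4,n7} ∩ {n0,n1,n4,n7,n8} = {n0}; idom=n0

idom(n9) = n0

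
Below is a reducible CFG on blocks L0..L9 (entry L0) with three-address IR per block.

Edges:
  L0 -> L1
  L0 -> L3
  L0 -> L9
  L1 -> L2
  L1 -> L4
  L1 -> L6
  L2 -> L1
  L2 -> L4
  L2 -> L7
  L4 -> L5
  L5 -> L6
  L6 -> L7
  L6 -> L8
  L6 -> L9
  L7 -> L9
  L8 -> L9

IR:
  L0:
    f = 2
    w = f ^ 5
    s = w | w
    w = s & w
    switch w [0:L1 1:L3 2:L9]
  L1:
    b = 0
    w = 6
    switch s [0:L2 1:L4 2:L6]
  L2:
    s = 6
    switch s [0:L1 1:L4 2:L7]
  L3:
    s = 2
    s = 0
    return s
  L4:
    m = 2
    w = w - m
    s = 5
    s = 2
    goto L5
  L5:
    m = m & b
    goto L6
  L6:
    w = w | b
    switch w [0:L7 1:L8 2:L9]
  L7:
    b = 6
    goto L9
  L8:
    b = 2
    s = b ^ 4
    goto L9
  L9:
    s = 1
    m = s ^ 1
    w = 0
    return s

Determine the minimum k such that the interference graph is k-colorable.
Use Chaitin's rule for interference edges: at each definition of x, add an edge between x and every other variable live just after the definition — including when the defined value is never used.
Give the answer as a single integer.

Answer: 4

Derivation:
def/use:
  L0 def {f,s,w} use ∅
  L1 def {b,w} use {s}
  L2 def {s} use ∅
  L3 def {s} use ∅
  L4 def {m,s,w} use {w}
  L5 def {m} use {b,m}
  L6 def {w} use {b,w}
  L7 def {b} use ∅
  L8 def {b,s} use ∅
  L9 def {m,s,w} use ∅

Liveness:
  L0: in=∅ out={s}
  L1: in={s} out={b,w}
  L2: in={b,w} out={b,s,w}
  L3: in=∅ out=∅
  L4: in={b,w} out={b,m,w}
  L5: in={b,m,w} out={b,w}
  L6: in={b,w} out=∅
  L7: in=∅ out=∅
  L8: in=∅ out=∅
  L9: in=∅ out=∅

Interference:
  b — {m,s,w}
  f — ∅
  m — {b,s,w}
  s — {b,m,w}
  w — {b,m,s}

Colouring:
  clique {b,m,s,w} ⇒ need ≥ 4
  4-colouring: r0={b,f}  r1={m}  r2={s}  r3={w}
  χ = 4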